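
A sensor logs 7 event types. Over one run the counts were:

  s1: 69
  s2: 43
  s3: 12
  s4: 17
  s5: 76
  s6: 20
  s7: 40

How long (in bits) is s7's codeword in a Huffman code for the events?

Build the tree from the bottom:
merge s3(12) and s4(17): 29
merge s6(20) and 29: 49
merge s7(40) and s2(43): 83
merge 49 and s1(69): 118
merge s5(76) and 83: 159
merge 118 and 159: 277
The subtree containing s7 is merged 3 times, so code length = 3.

3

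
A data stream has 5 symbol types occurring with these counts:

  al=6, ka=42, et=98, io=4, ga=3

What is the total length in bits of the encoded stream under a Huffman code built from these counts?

Build the Huffman tree bottom-up:
combine ga(3), io(4) → 7
combine al(6), 7 → 13
combine 13, ka(42) → 55
combine 55, et(98) → 153
The encoded length is the sum of every internal node's weight: 7 + 13 + 55 + 153 = 228 bits.

228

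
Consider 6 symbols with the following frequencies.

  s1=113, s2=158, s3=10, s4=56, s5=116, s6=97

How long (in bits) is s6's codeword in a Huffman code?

3

Build the tree from the bottom:
s3(10) + s4(56) → 66
66 + s6(97) → 163
s1(113) + s5(116) → 229
s2(158) + 163 → 321
229 + 321 → 550
The subtree containing s6 is merged 3 times, so code length = 3.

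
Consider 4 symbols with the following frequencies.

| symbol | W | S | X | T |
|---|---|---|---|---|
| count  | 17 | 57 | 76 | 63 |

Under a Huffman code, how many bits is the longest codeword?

Merge the two lowest-weight nodes at each step:
W(17) + S(57) → 74
T(63) + 74 → 137
X(76) + 137 → 213
The first pair merged (W, S) ends up deepest, at depth 3.

3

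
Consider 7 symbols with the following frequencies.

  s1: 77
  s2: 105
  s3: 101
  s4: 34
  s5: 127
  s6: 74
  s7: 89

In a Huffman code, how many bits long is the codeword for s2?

Huffman merges, smallest pair first:
combine s4(34), s6(74) → 108
combine s1(77), s7(89) → 166
combine s3(101), s2(105) → 206
combine 108, s5(127) → 235
combine 166, 206 → 372
combine 235, 372 → 607
The subtree containing s2 is merged 3 times, so code length = 3.

3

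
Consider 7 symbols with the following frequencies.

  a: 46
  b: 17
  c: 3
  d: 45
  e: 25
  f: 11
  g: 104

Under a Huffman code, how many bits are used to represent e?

Build the tree from the bottom:
combine c(3), f(11) → 14
combine 14, b(17) → 31
combine e(25), 31 → 56
combine d(45), a(46) → 91
combine 56, 91 → 147
combine g(104), 147 → 251
The subtree containing e is merged 3 times, so code length = 3.

3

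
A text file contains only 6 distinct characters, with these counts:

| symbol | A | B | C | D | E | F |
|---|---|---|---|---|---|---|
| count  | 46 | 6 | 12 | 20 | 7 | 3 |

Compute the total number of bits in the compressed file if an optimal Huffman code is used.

195

Greedily combine the two least-frequent nodes:
F(3) + B(6) → 9
E(7) + 9 → 16
C(12) + 16 → 28
D(20) + 28 → 48
A(46) + 48 → 94
The encoded length is the sum of every internal node's weight: 9 + 16 + 28 + 48 + 94 = 195 bits.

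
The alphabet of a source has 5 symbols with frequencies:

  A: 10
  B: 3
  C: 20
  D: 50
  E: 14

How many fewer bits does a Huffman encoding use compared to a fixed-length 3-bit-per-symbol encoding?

Fixed-length: 3 bits × 97 symbols = 291 bits.
Huffman merges:
combine B(3), A(10) → 13
combine 13, E(14) → 27
combine C(20), 27 → 47
combine 47, D(50) → 97
Huffman total = 13 + 27 + 47 + 97 = 184 bits.
Saving = 291 − 184 = 107 bits.

107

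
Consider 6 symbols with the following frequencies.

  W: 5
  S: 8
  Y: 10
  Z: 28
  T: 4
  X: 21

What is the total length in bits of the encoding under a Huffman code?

Build the Huffman tree bottom-up:
merge T(4) and W(5): 9
merge S(8) and 9: 17
merge Y(10) and 17: 27
merge X(21) and 27: 48
merge Z(28) and 48: 76
Each symbol's bit-cost is frequency × depth; summing gives 177 bits (equivalently 9 + 17 + 27 + 48 + 76).

177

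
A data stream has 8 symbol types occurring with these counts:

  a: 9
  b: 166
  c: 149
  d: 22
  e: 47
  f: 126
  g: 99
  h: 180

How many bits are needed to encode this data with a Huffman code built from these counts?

Greedily combine the two least-frequent nodes:
merge a(9) and d(22): 31
merge 31 and e(47): 78
merge 78 and g(99): 177
merge f(126) and c(149): 275
merge b(166) and 177: 343
merge h(180) and 275: 455
merge 343 and 455: 798
Total encoded bits = sum of merged weights = 31 + 78 + 177 + 275 + 343 + 455 + 798 = 2157.

2157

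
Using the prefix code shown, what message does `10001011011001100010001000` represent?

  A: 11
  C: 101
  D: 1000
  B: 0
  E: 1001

Read left to right; each codeword is recognised as soon as it completes (prefix code):
  1000→D | 101→C | 101→C | 1001→E | 1000→D | 1000→D | 1000→D
Decoded message: DCCEDDD

DCCEDDD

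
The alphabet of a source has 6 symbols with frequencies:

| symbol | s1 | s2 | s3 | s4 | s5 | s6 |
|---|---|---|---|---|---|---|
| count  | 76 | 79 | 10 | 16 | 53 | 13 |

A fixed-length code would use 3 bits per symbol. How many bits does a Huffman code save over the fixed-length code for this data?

185

Fixed-length: 3 bits × 247 symbols = 741 bits.
Huffman merges:
merge s3(10) and s6(13): 23
merge s4(16) and 23: 39
merge 39 and s5(53): 92
merge s1(76) and s2(79): 155
merge 92 and 155: 247
Huffman total = 23 + 39 + 92 + 155 + 247 = 556 bits.
Saving = 741 − 556 = 185 bits.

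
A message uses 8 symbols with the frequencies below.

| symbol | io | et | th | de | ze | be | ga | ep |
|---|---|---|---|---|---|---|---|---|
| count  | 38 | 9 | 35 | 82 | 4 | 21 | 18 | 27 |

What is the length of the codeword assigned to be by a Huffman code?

Huffman merges, smallest pair first:
ze(4) + et(9) → 13
13 + ga(18) → 31
be(21) + ep(27) → 48
31 + th(35) → 66
io(38) + 48 → 86
66 + de(82) → 148
86 + 148 → 234
The subtree containing be is merged 3 times, so code length = 3.

3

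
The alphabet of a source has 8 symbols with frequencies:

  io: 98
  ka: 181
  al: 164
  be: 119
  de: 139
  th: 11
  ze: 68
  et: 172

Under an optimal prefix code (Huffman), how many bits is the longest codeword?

4

Merge the two lowest-weight nodes at each step:
merge th(11) and ze(68): 79
merge 79 and io(98): 177
merge be(119) and de(139): 258
merge al(164) and et(172): 336
merge 177 and ka(181): 358
merge 258 and 336: 594
merge 358 and 594: 952
The rarest symbols sit at the bottom; the longest codeword is 4 bits.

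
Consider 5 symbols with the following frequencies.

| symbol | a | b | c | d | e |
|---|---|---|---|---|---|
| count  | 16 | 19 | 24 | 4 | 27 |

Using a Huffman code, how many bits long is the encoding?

Merge the two smallest weights repeatedly:
combine d(4), a(16) → 20
combine b(19), 20 → 39
combine c(24), e(27) → 51
combine 39, 51 → 90
The encoded length is the sum of every internal node's weight: 20 + 39 + 51 + 90 = 200 bits.

200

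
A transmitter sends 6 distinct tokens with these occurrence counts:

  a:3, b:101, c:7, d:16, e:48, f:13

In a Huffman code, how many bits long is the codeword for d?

Huffman merges, smallest pair first:
a(3) + c(7) → 10
10 + f(13) → 23
d(16) + 23 → 39
39 + e(48) → 87
87 + b(101) → 188
d's leaf is at depth 3, giving a 3-bit codeword.

3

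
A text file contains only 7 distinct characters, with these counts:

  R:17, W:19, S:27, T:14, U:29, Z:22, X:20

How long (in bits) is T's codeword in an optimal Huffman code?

Huffman merges, smallest pair first:
merge T(14) and R(17): 31
merge W(19) and X(20): 39
merge Z(22) and S(27): 49
merge U(29) and 31: 60
merge 39 and 49: 88
merge 60 and 88: 148
T sits 3 levels below the root, so its codeword is 3 bits.

3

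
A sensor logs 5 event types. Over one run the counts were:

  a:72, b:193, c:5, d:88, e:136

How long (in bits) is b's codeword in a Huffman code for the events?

Repeatedly merge the two smallest:
c(5) + a(72) → 77
77 + d(88) → 165
e(136) + 165 → 301
b(193) + 301 → 494
b sits one level below the root: a 1-bit codeword.

1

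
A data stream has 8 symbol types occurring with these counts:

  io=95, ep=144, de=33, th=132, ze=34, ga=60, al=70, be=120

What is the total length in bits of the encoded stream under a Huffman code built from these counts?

Build the Huffman tree bottom-up:
de(33) + ze(34) → 67
ga(60) + 67 → 127
al(70) + io(95) → 165
be(120) + 127 → 247
th(132) + ep(144) → 276
165 + 247 → 412
276 + 412 → 688
The encoded length is the sum of every internal node's weight: 67 + 127 + 165 + 247 + 276 + 412 + 688 = 1982 bits.

1982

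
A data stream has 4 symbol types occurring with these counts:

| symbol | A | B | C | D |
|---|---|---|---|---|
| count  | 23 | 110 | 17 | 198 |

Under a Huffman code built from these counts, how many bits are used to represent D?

1

Repeatedly merge the two smallest:
merge C(17) and A(23): 40
merge 40 and B(110): 150
merge 150 and D(198): 348
D is merged only at the final step, so code length = 1.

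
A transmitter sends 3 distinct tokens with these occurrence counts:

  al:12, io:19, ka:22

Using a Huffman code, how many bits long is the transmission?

84

Greedily combine the two least-frequent nodes:
combine al(12), io(19) → 31
combine ka(22), 31 → 53
Total encoded bits = sum of merged weights = 31 + 53 = 84.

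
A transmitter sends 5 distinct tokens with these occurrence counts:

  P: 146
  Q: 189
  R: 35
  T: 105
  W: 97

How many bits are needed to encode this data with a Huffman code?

Build the Huffman tree bottom-up:
merge R(35) and W(97): 132
merge T(105) and 132: 237
merge P(146) and Q(189): 335
merge 237 and 335: 572
Each symbol's bit-cost is frequency × depth; summing gives 1276 bits (equivalently 132 + 237 + 335 + 572).

1276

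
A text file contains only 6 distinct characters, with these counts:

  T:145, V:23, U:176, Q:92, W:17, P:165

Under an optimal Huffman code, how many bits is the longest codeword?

4

Merge the two lowest-weight nodes at each step:
merge W(17) and V(23): 40
merge 40 and Q(92): 132
merge 132 and T(145): 277
merge P(165) and U(176): 341
merge 277 and 341: 618
Maximum depth reached is 4.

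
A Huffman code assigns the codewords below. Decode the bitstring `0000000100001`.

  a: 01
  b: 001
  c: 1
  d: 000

ddada

Read left to right; each codeword is recognised as soon as it completes (prefix code):
  000→d | 000→d | 01→a | 000→d | 01→a
Decoded message: ddada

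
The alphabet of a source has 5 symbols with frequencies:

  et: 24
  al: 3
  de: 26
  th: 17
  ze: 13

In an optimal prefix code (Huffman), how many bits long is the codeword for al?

3

Huffman merges, smallest pair first:
merge al(3) and ze(13): 16
merge 16 and th(17): 33
merge et(24) and de(26): 50
merge 33 and 50: 83
al's leaf is at depth 3, giving a 3-bit codeword.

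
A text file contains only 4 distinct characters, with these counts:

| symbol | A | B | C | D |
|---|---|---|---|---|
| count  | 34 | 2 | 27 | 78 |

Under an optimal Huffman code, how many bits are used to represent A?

Repeatedly merge the two smallest:
merge B(2) and C(27): 29
merge 29 and A(34): 63
merge 63 and D(78): 141
A's leaf is at depth 2, giving a 2-bit codeword.

2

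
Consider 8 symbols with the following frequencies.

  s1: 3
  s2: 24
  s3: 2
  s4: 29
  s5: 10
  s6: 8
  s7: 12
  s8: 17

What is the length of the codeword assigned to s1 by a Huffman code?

Huffman merges, smallest pair first:
s3(2) + s1(3) → 5
5 + s6(8) → 13
s5(10) + s7(12) → 22
13 + s8(17) → 30
22 + s2(24) → 46
s4(29) + 30 → 59
46 + 59 → 105
s1's leaf is at depth 5, giving a 5-bit codeword.

5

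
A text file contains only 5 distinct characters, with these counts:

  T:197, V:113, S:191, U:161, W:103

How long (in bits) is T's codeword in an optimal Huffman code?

2

Build the tree from the bottom:
W(103) + V(113) → 216
U(161) + S(191) → 352
T(197) + 216 → 413
352 + 413 → 765
The subtree containing T is merged 2 times, so code length = 2.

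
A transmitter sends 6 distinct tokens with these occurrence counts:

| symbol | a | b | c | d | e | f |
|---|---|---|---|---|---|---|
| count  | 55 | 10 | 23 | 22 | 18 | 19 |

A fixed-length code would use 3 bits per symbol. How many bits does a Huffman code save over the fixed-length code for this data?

Fixed-length: 3 bits × 147 symbols = 441 bits.
Huffman merges:
merge b(10) and e(18): 28
merge f(19) and d(22): 41
merge c(23) and 28: 51
merge 41 and 51: 92
merge a(55) and 92: 147
Huffman total = 28 + 41 + 51 + 92 + 147 = 359 bits.
Saving = 441 − 359 = 82 bits.

82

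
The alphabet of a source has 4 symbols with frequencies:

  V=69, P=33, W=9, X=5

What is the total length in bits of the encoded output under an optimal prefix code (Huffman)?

177

Build the Huffman tree bottom-up:
X(5) + W(9) → 14
14 + P(33) → 47
47 + V(69) → 116
The encoded length is the sum of every internal node's weight: 14 + 47 + 116 = 177 bits.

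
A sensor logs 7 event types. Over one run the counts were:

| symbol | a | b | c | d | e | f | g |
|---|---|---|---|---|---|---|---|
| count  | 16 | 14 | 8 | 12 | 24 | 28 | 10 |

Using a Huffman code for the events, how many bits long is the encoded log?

Merge the two smallest weights repeatedly:
c(8) + g(10) → 18
d(12) + b(14) → 26
a(16) + 18 → 34
e(24) + 26 → 50
f(28) + 34 → 62
50 + 62 → 112
Each symbol's bit-cost is frequency × depth; summing gives 302 bits (equivalently 18 + 26 + 34 + 50 + 62 + 112).

302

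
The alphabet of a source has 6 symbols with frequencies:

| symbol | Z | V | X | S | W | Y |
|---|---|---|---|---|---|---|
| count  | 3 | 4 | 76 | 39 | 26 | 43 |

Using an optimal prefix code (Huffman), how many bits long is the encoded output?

Merge the two smallest weights repeatedly:
combine Z(3), V(4) → 7
combine 7, W(26) → 33
combine 33, S(39) → 72
combine Y(43), 72 → 115
combine X(76), 115 → 191
The encoded length is the sum of every internal node's weight: 7 + 33 + 72 + 115 + 191 = 418 bits.

418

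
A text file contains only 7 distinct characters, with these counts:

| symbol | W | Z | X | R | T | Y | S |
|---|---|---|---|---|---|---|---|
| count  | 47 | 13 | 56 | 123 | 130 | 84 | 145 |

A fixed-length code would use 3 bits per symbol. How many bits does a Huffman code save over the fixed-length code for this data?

222

Fixed-length: 3 bits × 598 symbols = 1794 bits.
Huffman merges:
Z(13) + W(47) → 60
X(56) + 60 → 116
Y(84) + 116 → 200
R(123) + T(130) → 253
S(145) + 200 → 345
253 + 345 → 598
Huffman total = 60 + 116 + 200 + 253 + 345 + 598 = 1572 bits.
Saving = 1794 − 1572 = 222 bits.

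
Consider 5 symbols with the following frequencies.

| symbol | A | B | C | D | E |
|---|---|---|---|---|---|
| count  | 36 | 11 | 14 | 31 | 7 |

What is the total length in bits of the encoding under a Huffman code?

Merge the two smallest weights repeatedly:
merge E(7) and B(11): 18
merge C(14) and 18: 32
merge D(31) and 32: 63
merge A(36) and 63: 99
The encoded length is the sum of every internal node's weight: 18 + 32 + 63 + 99 = 212 bits.

212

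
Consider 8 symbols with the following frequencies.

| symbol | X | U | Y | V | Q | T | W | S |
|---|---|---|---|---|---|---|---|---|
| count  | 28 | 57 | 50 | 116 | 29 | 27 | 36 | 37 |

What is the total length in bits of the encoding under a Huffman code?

Greedily combine the two least-frequent nodes:
T(27) + X(28) → 55
Q(29) + W(36) → 65
S(37) + Y(50) → 87
55 + U(57) → 112
65 + 87 → 152
112 + V(116) → 228
152 + 228 → 380
The encoded length is the sum of every internal node's weight: 55 + 65 + 87 + 112 + 152 + 228 + 380 = 1079 bits.

1079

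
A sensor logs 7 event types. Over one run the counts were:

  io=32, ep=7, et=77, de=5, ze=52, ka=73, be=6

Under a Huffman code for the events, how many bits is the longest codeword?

5

Merge the two lowest-weight nodes at each step:
merge de(5) and be(6): 11
merge ep(7) and 11: 18
merge 18 and io(32): 50
merge 50 and ze(52): 102
merge ka(73) and et(77): 150
merge 102 and 150: 252
Maximum depth reached is 5.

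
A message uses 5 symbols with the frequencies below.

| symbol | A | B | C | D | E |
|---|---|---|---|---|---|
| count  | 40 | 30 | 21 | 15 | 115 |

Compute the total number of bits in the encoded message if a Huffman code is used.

429

Greedily combine the two least-frequent nodes:
merge D(15) and C(21): 36
merge B(30) and 36: 66
merge A(40) and 66: 106
merge 106 and E(115): 221
Total encoded bits = sum of merged weights = 36 + 66 + 106 + 221 = 429.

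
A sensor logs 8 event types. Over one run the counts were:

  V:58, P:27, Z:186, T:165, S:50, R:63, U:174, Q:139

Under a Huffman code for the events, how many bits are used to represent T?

3

Build the tree from the bottom:
combine P(27), S(50) → 77
combine V(58), R(63) → 121
combine 77, 121 → 198
combine Q(139), T(165) → 304
combine U(174), Z(186) → 360
combine 198, 304 → 502
combine 360, 502 → 862
T sits 3 levels below the root, so its codeword is 3 bits.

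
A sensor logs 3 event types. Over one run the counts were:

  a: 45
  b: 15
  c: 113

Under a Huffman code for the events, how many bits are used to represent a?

2

Huffman merges, smallest pair first:
b(15) + a(45) → 60
60 + c(113) → 173
The subtree containing a is merged 2 times, so code length = 2.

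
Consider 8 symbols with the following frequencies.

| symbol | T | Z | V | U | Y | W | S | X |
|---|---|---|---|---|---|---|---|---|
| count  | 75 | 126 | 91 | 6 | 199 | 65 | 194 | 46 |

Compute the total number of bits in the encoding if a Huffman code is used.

Greedily combine the two least-frequent nodes:
combine U(6), X(46) → 52
combine 52, W(65) → 117
combine T(75), V(91) → 166
combine 117, Z(126) → 243
combine 166, S(194) → 360
combine Y(199), 243 → 442
combine 360, 442 → 802
The encoded length is the sum of every internal node's weight: 52 + 117 + 166 + 243 + 360 + 442 + 802 = 2182 bits.

2182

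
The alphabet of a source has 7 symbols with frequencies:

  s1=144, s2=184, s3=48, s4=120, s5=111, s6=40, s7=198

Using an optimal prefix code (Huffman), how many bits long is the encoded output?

2241

Merge the two smallest weights repeatedly:
combine s6(40), s3(48) → 88
combine 88, s5(111) → 199
combine s4(120), s1(144) → 264
combine s2(184), s7(198) → 382
combine 199, 264 → 463
combine 382, 463 → 845
The encoded length is the sum of every internal node's weight: 88 + 199 + 264 + 382 + 463 + 845 = 2241 bits.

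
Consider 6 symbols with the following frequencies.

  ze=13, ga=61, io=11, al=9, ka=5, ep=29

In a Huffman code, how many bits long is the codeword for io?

4

Huffman merges, smallest pair first:
combine ka(5), al(9) → 14
combine io(11), ze(13) → 24
combine 14, 24 → 38
combine ep(29), 38 → 67
combine ga(61), 67 → 128
The subtree containing io is merged 4 times, so code length = 4.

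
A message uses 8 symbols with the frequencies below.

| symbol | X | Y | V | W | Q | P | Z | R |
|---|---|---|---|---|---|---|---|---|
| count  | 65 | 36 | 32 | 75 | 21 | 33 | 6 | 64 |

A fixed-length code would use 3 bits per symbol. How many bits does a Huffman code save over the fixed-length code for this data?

54

Fixed-length: 3 bits × 332 symbols = 996 bits.
Huffman merges:
Z(6) + Q(21) → 27
27 + V(32) → 59
P(33) + Y(36) → 69
59 + R(64) → 123
X(65) + 69 → 134
W(75) + 123 → 198
134 + 198 → 332
Huffman total = 27 + 59 + 69 + 123 + 134 + 198 + 332 = 942 bits.
Saving = 996 − 942 = 54 bits.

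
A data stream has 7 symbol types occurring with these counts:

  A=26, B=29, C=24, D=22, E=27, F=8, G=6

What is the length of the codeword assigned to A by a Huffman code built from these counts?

Build the tree from the bottom:
combine G(6), F(8) → 14
combine 14, D(22) → 36
combine C(24), A(26) → 50
combine E(27), B(29) → 56
combine 36, 50 → 86
combine 56, 86 → 142
A sits 3 levels below the root, so its codeword is 3 bits.

3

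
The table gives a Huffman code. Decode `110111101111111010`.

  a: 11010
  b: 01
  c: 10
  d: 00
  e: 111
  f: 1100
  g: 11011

Read left to right; each codeword is recognised as soon as it completes (prefix code):
  11011→g | 11011→g | 111→e | 11010→a
Decoded message: ggea

ggea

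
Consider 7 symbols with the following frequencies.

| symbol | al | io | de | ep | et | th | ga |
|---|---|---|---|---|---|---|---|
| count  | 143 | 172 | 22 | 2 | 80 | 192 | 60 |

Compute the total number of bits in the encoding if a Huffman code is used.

1614

Greedily combine the two least-frequent nodes:
combine ep(2), de(22) → 24
combine 24, ga(60) → 84
combine et(80), 84 → 164
combine al(143), 164 → 307
combine io(172), th(192) → 364
combine 307, 364 → 671
Total encoded bits = sum of merged weights = 24 + 84 + 164 + 307 + 364 + 671 = 1614.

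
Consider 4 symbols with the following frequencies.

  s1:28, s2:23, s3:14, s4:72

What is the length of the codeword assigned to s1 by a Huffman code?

2

Huffman merges, smallest pair first:
merge s3(14) and s2(23): 37
merge s1(28) and 37: 65
merge 65 and s4(72): 137
s1's leaf is at depth 2, giving a 2-bit codeword.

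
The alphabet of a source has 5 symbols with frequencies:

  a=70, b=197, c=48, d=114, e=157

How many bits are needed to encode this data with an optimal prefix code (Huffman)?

Merge the two smallest weights repeatedly:
merge c(48) and a(70): 118
merge d(114) and 118: 232
merge e(157) and b(197): 354
merge 232 and 354: 586
Each symbol's bit-cost is frequency × depth; summing gives 1290 bits (equivalently 118 + 232 + 354 + 586).

1290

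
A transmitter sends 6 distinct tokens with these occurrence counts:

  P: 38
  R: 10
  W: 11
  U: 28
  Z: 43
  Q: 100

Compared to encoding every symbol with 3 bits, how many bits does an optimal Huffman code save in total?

Fixed-length: 3 bits × 230 symbols = 690 bits.
Huffman merges:
combine R(10), W(11) → 21
combine 21, U(28) → 49
combine P(38), Z(43) → 81
combine 49, 81 → 130
combine Q(100), 130 → 230
Huffman total = 21 + 49 + 81 + 130 + 230 = 511 bits.
Saving = 690 − 511 = 179 bits.

179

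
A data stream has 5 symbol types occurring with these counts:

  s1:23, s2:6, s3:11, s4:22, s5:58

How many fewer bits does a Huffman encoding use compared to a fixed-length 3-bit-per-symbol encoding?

122

Fixed-length: 3 bits × 120 symbols = 360 bits.
Huffman merges:
combine s2(6), s3(11) → 17
combine 17, s4(22) → 39
combine s1(23), 39 → 62
combine s5(58), 62 → 120
Huffman total = 17 + 39 + 62 + 120 = 238 bits.
Saving = 360 − 238 = 122 bits.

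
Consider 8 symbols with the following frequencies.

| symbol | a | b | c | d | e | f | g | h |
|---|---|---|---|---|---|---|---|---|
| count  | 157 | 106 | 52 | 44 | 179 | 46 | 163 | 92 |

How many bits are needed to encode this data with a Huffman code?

2407

Merge the two smallest weights repeatedly:
combine d(44), f(46) → 90
combine c(52), 90 → 142
combine h(92), b(106) → 198
combine 142, a(157) → 299
combine g(163), e(179) → 342
combine 198, 299 → 497
combine 342, 497 → 839
Total encoded bits = sum of merged weights = 90 + 142 + 198 + 299 + 342 + 497 + 839 = 2407.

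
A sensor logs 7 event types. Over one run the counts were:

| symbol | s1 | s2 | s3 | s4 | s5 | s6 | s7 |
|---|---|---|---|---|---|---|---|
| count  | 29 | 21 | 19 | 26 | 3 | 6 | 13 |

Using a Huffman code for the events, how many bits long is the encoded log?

305

Build the Huffman tree bottom-up:
combine s5(3), s6(6) → 9
combine 9, s7(13) → 22
combine s3(19), s2(21) → 40
combine 22, s4(26) → 48
combine s1(29), 40 → 69
combine 48, 69 → 117
The encoded length is the sum of every internal node's weight: 9 + 22 + 40 + 48 + 69 + 117 = 305 bits.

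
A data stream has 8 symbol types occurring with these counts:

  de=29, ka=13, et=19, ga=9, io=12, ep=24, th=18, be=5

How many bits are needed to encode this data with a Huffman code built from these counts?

Merge the two smallest weights repeatedly:
merge be(5) and ga(9): 14
merge io(12) and ka(13): 25
merge 14 and th(18): 32
merge et(19) and ep(24): 43
merge 25 and de(29): 54
merge 32 and 43: 75
merge 54 and 75: 129
The encoded length is the sum of every internal node's weight: 14 + 25 + 32 + 43 + 54 + 75 + 129 = 372 bits.

372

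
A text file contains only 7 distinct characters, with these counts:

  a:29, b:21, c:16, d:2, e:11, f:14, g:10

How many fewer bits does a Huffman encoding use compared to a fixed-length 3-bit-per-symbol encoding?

Fixed-length: 3 bits × 103 symbols = 309 bits.
Huffman merges:
combine d(2), g(10) → 12
combine e(11), 12 → 23
combine f(14), c(16) → 30
combine b(21), 23 → 44
combine a(29), 30 → 59
combine 44, 59 → 103
Huffman total = 12 + 23 + 30 + 44 + 59 + 103 = 271 bits.
Saving = 309 − 271 = 38 bits.

38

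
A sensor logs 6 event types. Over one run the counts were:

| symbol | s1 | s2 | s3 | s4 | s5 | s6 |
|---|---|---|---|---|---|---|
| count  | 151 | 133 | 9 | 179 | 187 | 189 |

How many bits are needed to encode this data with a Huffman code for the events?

2131

Build the Huffman tree bottom-up:
s3(9) + s2(133) → 142
142 + s1(151) → 293
s4(179) + s5(187) → 366
s6(189) + 293 → 482
366 + 482 → 848
Total encoded bits = sum of merged weights = 142 + 293 + 366 + 482 + 848 = 2131.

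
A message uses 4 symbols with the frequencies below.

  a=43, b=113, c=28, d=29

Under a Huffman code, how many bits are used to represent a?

2

Huffman merges, smallest pair first:
merge c(28) and d(29): 57
merge a(43) and 57: 100
merge 100 and b(113): 213
a sits 2 levels below the root, so its codeword is 2 bits.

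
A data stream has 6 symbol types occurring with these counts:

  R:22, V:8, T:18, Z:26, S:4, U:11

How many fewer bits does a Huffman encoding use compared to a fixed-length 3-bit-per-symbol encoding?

Fixed-length: 3 bits × 89 symbols = 267 bits.
Huffman merges:
combine S(4), V(8) → 12
combine U(11), 12 → 23
combine T(18), R(22) → 40
combine 23, Z(26) → 49
combine 40, 49 → 89
Huffman total = 12 + 23 + 40 + 49 + 89 = 213 bits.
Saving = 267 − 213 = 54 bits.

54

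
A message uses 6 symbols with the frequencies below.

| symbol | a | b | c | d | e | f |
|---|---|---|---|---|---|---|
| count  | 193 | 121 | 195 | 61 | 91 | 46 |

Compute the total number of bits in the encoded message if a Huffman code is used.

1719

Greedily combine the two least-frequent nodes:
merge f(46) and d(61): 107
merge e(91) and 107: 198
merge b(121) and a(193): 314
merge c(195) and 198: 393
merge 314 and 393: 707
Each symbol's bit-cost is frequency × depth; summing gives 1719 bits (equivalently 107 + 198 + 314 + 393 + 707).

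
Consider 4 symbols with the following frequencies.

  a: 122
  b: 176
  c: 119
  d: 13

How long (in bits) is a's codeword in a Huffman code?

2

Build the tree from the bottom:
d(13) + c(119) → 132
a(122) + 132 → 254
b(176) + 254 → 430
a's leaf is at depth 2, giving a 2-bit codeword.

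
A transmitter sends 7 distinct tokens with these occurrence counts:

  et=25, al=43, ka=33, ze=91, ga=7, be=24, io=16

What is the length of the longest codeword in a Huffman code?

5

Merge the two lowest-weight nodes at each step:
merge ga(7) and io(16): 23
merge 23 and be(24): 47
merge et(25) and ka(33): 58
merge al(43) and 47: 90
merge 58 and 90: 148
merge ze(91) and 148: 239
Maximum depth reached is 5.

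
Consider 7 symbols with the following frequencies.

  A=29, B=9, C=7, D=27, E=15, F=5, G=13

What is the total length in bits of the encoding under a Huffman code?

271

Build the Huffman tree bottom-up:
F(5) + C(7) → 12
B(9) + 12 → 21
G(13) + E(15) → 28
21 + D(27) → 48
28 + A(29) → 57
48 + 57 → 105
The encoded length is the sum of every internal node's weight: 12 + 21 + 28 + 48 + 57 + 105 = 271 bits.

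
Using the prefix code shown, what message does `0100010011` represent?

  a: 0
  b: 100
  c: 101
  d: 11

ababd

Read left to right; each codeword is recognised as soon as it completes (prefix code):
  0→a | 100→b | 0→a | 100→b | 11→d
Decoded message: ababd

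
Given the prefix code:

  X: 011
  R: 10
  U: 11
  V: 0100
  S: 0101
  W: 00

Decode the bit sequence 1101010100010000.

USVVW

Read left to right; each codeword is recognised as soon as it completes (prefix code):
  11→U | 0101→S | 0100→V | 0100→V | 00→W
Decoded message: USVVW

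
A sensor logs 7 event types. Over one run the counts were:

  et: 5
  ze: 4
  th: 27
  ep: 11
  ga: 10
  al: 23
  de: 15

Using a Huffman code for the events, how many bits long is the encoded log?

244

Greedily combine the two least-frequent nodes:
ze(4) + et(5) → 9
9 + ga(10) → 19
ep(11) + de(15) → 26
19 + al(23) → 42
26 + th(27) → 53
42 + 53 → 95
Each symbol's bit-cost is frequency × depth; summing gives 244 bits (equivalently 9 + 19 + 26 + 42 + 53 + 95).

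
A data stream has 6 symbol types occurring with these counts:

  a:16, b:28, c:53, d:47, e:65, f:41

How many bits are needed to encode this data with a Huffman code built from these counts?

Greedily combine the two least-frequent nodes:
merge a(16) and b(28): 44
merge f(41) and 44: 85
merge d(47) and c(53): 100
merge e(65) and 85: 150
merge 100 and 150: 250
The encoded length is the sum of every internal node's weight: 44 + 85 + 100 + 150 + 250 = 629 bits.

629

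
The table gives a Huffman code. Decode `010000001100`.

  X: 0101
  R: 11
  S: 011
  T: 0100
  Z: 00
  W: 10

TZZRZ

Read left to right; each codeword is recognised as soon as it completes (prefix code):
  0100→T | 00→Z | 00→Z | 11→R | 00→Z
Decoded message: TZZRZ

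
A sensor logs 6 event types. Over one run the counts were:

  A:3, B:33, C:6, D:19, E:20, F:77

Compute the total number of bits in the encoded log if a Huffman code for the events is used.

324

Merge the two smallest weights repeatedly:
combine A(3), C(6) → 9
combine 9, D(19) → 28
combine E(20), 28 → 48
combine B(33), 48 → 81
combine F(77), 81 → 158
The encoded length is the sum of every internal node's weight: 9 + 28 + 48 + 81 + 158 = 324 bits.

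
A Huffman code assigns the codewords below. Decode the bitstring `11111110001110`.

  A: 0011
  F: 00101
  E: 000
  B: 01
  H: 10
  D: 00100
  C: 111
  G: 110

CCHAH

Read left to right; each codeword is recognised as soon as it completes (prefix code):
  111→C | 111→C | 10→H | 0011→A | 10→H
Decoded message: CCHAH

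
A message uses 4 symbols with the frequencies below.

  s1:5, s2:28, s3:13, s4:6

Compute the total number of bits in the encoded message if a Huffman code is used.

87

Merge the two smallest weights repeatedly:
s1(5) + s4(6) → 11
11 + s3(13) → 24
24 + s2(28) → 52
Each symbol's bit-cost is frequency × depth; summing gives 87 bits (equivalently 11 + 24 + 52).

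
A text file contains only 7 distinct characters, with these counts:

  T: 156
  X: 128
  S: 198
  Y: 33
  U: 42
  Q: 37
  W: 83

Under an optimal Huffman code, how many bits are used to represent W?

Build the tree from the bottom:
Y(33) + Q(37) → 70
U(42) + 70 → 112
W(83) + 112 → 195
X(128) + T(156) → 284
195 + S(198) → 393
284 + 393 → 677
W's leaf is at depth 3, giving a 3-bit codeword.

3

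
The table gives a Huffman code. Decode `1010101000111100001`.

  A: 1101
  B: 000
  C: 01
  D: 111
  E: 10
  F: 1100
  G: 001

Read left to right; each codeword is recognised as soon as it completes (prefix code):
  10→E | 10→E | 10→E | 10→E | 001→G | 111→D | 000→B | 01→C
Decoded message: EEEEGDBC

EEEEGDBC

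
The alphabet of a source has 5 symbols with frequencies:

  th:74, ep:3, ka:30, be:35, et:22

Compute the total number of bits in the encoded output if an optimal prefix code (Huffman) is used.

Greedily combine the two least-frequent nodes:
ep(3) + et(22) → 25
25 + ka(30) → 55
be(35) + 55 → 90
th(74) + 90 → 164
Total encoded bits = sum of merged weights = 25 + 55 + 90 + 164 = 334.

334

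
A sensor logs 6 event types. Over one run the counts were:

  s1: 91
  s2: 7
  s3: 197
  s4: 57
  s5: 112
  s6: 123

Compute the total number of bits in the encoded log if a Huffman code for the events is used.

1393

Build the Huffman tree bottom-up:
s2(7) + s4(57) → 64
64 + s1(91) → 155
s5(112) + s6(123) → 235
155 + s3(197) → 352
235 + 352 → 587
Total encoded bits = sum of merged weights = 64 + 155 + 235 + 352 + 587 = 1393.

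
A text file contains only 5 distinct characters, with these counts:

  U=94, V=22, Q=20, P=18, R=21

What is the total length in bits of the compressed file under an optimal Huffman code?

Merge the two smallest weights repeatedly:
P(18) + Q(20) → 38
R(21) + V(22) → 43
38 + 43 → 81
81 + U(94) → 175
The encoded length is the sum of every internal node's weight: 38 + 43 + 81 + 175 = 337 bits.

337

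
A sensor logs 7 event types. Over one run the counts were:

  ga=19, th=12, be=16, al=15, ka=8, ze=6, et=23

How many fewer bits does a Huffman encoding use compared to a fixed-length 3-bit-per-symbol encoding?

Fixed-length: 3 bits × 99 symbols = 297 bits.
Huffman merges:
combine ze(6), ka(8) → 14
combine th(12), 14 → 26
combine al(15), be(16) → 31
combine ga(19), et(23) → 42
combine 26, 31 → 57
combine 42, 57 → 99
Huffman total = 14 + 26 + 31 + 42 + 57 + 99 = 269 bits.
Saving = 297 − 269 = 28 bits.

28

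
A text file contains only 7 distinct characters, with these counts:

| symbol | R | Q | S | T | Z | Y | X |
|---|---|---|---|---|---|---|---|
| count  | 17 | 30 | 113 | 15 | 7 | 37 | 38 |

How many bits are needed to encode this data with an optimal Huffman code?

606

Greedily combine the two least-frequent nodes:
combine Z(7), T(15) → 22
combine R(17), 22 → 39
combine Q(30), Y(37) → 67
combine X(38), 39 → 77
combine 67, 77 → 144
combine S(113), 144 → 257
Each symbol's bit-cost is frequency × depth; summing gives 606 bits (equivalently 22 + 39 + 67 + 77 + 144 + 257).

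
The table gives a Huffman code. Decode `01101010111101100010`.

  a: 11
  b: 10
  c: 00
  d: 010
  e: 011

edbaaecd

Read left to right; each codeword is recognised as soon as it completes (prefix code):
  011→e | 010→d | 10→b | 11→a | 11→a | 011→e | 00→c | 010→d
Decoded message: edbaaecd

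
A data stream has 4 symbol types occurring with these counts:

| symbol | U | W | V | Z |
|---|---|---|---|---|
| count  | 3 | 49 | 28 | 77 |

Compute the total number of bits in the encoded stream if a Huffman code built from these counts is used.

268

Merge the two smallest weights repeatedly:
combine U(3), V(28) → 31
combine 31, W(49) → 80
combine Z(77), 80 → 157
Each symbol's bit-cost is frequency × depth; summing gives 268 bits (equivalently 31 + 80 + 157).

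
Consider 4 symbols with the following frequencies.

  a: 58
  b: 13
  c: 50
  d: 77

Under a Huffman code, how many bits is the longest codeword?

Merge the two lowest-weight nodes at each step:
merge b(13) and c(50): 63
merge a(58) and 63: 121
merge d(77) and 121: 198
The first pair merged (b, c) ends up deepest, at depth 3.

3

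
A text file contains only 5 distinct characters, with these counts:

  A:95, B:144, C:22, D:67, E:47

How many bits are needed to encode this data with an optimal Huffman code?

Build the Huffman tree bottom-up:
combine C(22), E(47) → 69
combine D(67), 69 → 136
combine A(95), 136 → 231
combine B(144), 231 → 375
Total encoded bits = sum of merged weights = 69 + 136 + 231 + 375 = 811.

811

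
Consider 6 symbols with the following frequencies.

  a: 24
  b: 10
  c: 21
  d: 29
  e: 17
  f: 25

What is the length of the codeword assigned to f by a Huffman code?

Huffman merges, smallest pair first:
combine b(10), e(17) → 27
combine c(21), a(24) → 45
combine f(25), 27 → 52
combine d(29), 45 → 74
combine 52, 74 → 126
The subtree containing f is merged 2 times, so code length = 2.

2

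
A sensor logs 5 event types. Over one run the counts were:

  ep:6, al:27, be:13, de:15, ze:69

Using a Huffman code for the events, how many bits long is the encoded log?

244

Merge the two smallest weights repeatedly:
ep(6) + be(13) → 19
de(15) + 19 → 34
al(27) + 34 → 61
61 + ze(69) → 130
Each symbol's bit-cost is frequency × depth; summing gives 244 bits (equivalently 19 + 34 + 61 + 130).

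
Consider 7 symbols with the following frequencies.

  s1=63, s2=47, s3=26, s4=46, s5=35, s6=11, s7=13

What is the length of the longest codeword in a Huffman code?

4

Merge the two lowest-weight nodes at each step:
combine s6(11), s7(13) → 24
combine 24, s3(26) → 50
combine s5(35), s4(46) → 81
combine s2(47), 50 → 97
combine s1(63), 81 → 144
combine 97, 144 → 241
Maximum depth reached is 4.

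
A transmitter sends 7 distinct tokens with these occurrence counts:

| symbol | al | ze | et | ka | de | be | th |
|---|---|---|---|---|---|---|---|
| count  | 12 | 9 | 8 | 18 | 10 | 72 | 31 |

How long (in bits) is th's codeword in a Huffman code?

3

Huffman merges, smallest pair first:
combine et(8), ze(9) → 17
combine de(10), al(12) → 22
combine 17, ka(18) → 35
combine 22, th(31) → 53
combine 35, 53 → 88
combine be(72), 88 → 160
th's leaf is at depth 3, giving a 3-bit codeword.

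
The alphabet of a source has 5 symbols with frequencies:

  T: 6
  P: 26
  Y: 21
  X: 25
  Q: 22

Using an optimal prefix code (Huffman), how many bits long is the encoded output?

Merge the two smallest weights repeatedly:
merge T(6) and Y(21): 27
merge Q(22) and X(25): 47
merge P(26) and 27: 53
merge 47 and 53: 100
Total encoded bits = sum of merged weights = 27 + 47 + 53 + 100 = 227.

227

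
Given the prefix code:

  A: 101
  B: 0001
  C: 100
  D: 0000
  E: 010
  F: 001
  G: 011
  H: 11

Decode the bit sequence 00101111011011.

Read left to right; each codeword is recognised as soon as it completes (prefix code):
  001→F | 011→G | 11→H | 011→G | 011→G
Decoded message: FGHGG

FGHGG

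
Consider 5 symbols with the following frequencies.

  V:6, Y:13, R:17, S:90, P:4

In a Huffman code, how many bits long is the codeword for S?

Build the tree from the bottom:
P(4) + V(6) → 10
10 + Y(13) → 23
R(17) + 23 → 40
40 + S(90) → 130
S sits one level below the root: a 1-bit codeword.

1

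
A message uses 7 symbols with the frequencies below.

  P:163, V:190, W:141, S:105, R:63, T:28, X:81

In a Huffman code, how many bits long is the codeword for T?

4

Build the tree from the bottom:
T(28) + R(63) → 91
X(81) + 91 → 172
S(105) + W(141) → 246
P(163) + 172 → 335
V(190) + 246 → 436
335 + 436 → 771
T's leaf is at depth 4, giving a 4-bit codeword.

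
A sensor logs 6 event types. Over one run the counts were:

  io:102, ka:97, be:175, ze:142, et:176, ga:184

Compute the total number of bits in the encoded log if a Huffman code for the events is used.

Greedily combine the two least-frequent nodes:
merge ka(97) and io(102): 199
merge ze(142) and be(175): 317
merge et(176) and ga(184): 360
merge 199 and 317: 516
merge 360 and 516: 876
The encoded length is the sum of every internal node's weight: 199 + 317 + 360 + 516 + 876 = 2268 bits.

2268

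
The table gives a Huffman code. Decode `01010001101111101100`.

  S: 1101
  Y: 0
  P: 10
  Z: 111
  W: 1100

YPPYYSZPW

Read left to right; each codeword is recognised as soon as it completes (prefix code):
  0→Y | 10→P | 10→P | 0→Y | 0→Y | 1101→S | 111→Z | 10→P | 1100→W
Decoded message: YPPYYSZPW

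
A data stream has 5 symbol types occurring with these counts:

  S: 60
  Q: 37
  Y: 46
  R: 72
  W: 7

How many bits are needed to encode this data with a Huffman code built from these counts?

Build the Huffman tree bottom-up:
combine W(7), Q(37) → 44
combine 44, Y(46) → 90
combine S(60), R(72) → 132
combine 90, 132 → 222
Each symbol's bit-cost is frequency × depth; summing gives 488 bits (equivalently 44 + 90 + 132 + 222).

488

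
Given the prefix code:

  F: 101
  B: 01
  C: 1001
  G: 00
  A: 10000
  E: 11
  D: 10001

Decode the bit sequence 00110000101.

GEGGF

Read left to right; each codeword is recognised as soon as it completes (prefix code):
  00→G | 11→E | 00→G | 00→G | 101→F
Decoded message: GEGGF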